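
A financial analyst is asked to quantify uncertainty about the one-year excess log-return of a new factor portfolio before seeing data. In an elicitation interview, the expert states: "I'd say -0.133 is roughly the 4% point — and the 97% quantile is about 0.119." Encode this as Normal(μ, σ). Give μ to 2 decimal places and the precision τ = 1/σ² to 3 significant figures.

The p-quantile of Normal(μ,σ) is μ + z_p·σ, with z_{0.04} = -1.751 and z_{0.97} = 1.881.
Eliminate σ: μ = (z₂·x₁ − z₁·x₂)/(z₂ − z₁) = (1.881·-0.133 − (-1.751)·0.119)/3.631 = -0.01.
Then σ = (x₂ − x₁)/(z₂ − z₁) = (0.119 − -0.133)/3.631 = 0.07.
Precision τ = 1/σ² = 1/0.06939² = 208.

μ = -0.01, τ = 208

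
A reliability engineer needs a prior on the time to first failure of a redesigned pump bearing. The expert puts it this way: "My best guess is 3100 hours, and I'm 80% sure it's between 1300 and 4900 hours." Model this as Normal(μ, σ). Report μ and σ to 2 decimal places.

μ = 3100.00, σ = 1404.55

A symmetric 80% interval runs μ ± z·σ with z = 1.282.
Half-width = 1800, so σ = 1800/1.282 = 1404.55.
μ is the stated best guess, 3100.00.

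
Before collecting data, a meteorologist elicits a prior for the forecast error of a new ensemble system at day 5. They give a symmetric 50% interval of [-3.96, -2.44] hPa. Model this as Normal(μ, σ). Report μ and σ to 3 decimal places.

A symmetric 50% interval runs μ ± z·σ with z = 0.6745.
Half-width = 0.76, so σ = 0.76/0.6745 = 1.127.
μ is the interval midpoint, -3.200.

μ = -3.200, σ = 1.127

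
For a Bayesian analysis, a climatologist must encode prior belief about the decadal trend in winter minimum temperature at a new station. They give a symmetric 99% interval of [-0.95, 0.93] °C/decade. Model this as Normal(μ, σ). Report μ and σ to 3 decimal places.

μ = -0.010, σ = 0.365

A symmetric 99% interval runs μ ± z·σ with z = 2.576.
Half-width = 0.94, so σ = 0.94/2.576 = 0.365.
μ is the interval midpoint, -0.010.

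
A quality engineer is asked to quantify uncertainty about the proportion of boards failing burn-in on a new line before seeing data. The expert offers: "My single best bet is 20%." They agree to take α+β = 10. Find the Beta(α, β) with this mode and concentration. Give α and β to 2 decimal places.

α = 2.60, β = 7.40

For α,β > 1 the Beta mode is (α−1)/(α+β−2). With α+β = 10, the mode is (α−1)/8.
Set (α−1)/8 = 0.2 → α = 1 + 0.2·8 = 2.60.
β = 10 − α = 7.40.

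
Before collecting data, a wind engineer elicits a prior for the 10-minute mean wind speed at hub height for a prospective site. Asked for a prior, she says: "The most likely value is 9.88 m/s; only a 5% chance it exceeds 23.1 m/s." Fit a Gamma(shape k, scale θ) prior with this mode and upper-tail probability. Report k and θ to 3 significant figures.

k ≈ 4.79, θ ≈ 2.61

Gamma(k,θ) with k>1 has mode (k−1)θ, so θ = 9.88/(k−1).
Need P(X < 23.1) = 0.95 with θ tied to k this way. Start at k = 2, θ = 9.88: P(X<23.1) ≈ 0.678.
Too low — raise k to concentrate. Iterating converges to k ≈ 4.79.
Then θ = 9.88/(4.79−1) ≈ 2.61.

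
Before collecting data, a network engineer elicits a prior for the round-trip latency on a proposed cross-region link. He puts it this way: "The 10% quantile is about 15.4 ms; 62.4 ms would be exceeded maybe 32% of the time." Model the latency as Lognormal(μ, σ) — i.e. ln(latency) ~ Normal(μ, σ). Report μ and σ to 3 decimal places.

If T ~ Lognormal(μ,σ) then ln T ~ Normal(μ,σ), so the p-quantile of ln T is μ + z_p·σ.
ln(15.4) = 2.734 and ln(62.4) = 4.134; z_{0.1} = -1.282, z_{0.68} = 0.4677.
σ = (4.134 − 2.734)/(0.4677 − (-1.282)) = 0.800.
μ = 2.734 − (-1.282)·0.800 = 3.759.

μ ≈ 3.759, σ ≈ 0.800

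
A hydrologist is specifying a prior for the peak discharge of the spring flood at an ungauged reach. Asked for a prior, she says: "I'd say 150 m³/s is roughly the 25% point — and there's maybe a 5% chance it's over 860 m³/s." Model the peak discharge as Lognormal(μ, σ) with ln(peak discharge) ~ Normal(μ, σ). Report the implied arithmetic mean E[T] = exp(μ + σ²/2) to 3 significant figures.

If T ~ Lognormal(μ,σ) then ln T ~ Normal(μ,σ), so the p-quantile of ln T is μ + z_p·σ.
ln(150) = 5.011 and ln(860) = 6.757; z_{0.25} = -0.6745, z_{0.95} = 1.645.
σ = (6.757 − 5.011)/(1.645 − (-0.6745)) = 0.753.
μ = 5.011 − (-0.6745)·0.753 = 5.518.
E[T] = exp(μ + σ²/2) = exp(5.518 + 0.2834) = 331 m³/s.

E[T] ≈ 331 m³/s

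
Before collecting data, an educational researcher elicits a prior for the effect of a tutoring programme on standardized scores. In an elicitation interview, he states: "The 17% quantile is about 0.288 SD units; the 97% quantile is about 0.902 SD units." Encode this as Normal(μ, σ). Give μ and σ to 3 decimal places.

μ = 0.495, σ = 0.217

For Normal(μ,σ), the p-quantile is μ + z_p·σ. Here z_{0.17} = -0.9542, z_{0.97} = 1.881.
So 0.288 = μ − 0.9542σ and 0.902 = μ + 1.881σ.
Subtracting: σ = (0.902 − 0.288)/(1.881 − (-0.9542)) = 0.217.
Then μ = 0.288 − (-0.9542)·0.217 = 0.495.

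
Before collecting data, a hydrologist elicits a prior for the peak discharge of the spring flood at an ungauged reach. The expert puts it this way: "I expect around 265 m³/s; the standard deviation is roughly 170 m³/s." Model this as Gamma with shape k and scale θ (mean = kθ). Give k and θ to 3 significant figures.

k ≈ 2.43, θ ≈ 109

For Gamma(k, scale θ): mean = kθ, variance = kθ², so CV = 1/√k.
CV = SD/mean = 170/265 = 0.6415, hence k = 1/CV² = 2.43.
Then θ = mean/k = 265/2.43 = 109.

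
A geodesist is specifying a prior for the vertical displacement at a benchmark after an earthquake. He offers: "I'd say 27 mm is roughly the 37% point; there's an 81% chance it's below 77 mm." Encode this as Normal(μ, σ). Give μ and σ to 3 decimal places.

For Normal(μ,σ), the p-quantile is μ + z_p·σ. Here z_{0.37} = -0.3319, z_{0.81} = 0.8779.
So 27 = μ − 0.3319σ and 77 = μ + 0.8779σ.
Subtracting: σ = (77 − 27)/(0.8779 − (-0.3319)) = 41.331.
Then μ = 27 − (-0.3319)·41.331 = 40.716.

μ = 40.716, σ = 41.331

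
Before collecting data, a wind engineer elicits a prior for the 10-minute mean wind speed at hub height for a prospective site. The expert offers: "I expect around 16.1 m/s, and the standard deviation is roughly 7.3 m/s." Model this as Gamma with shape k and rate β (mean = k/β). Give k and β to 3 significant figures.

k ≈ 4.86, β ≈ 0.302

For Gamma(k, rate β): mean = k/β, variance = k/β², so CV = 1/√k.
CV = SD/mean = 7.3/16.1 = 0.4534, hence k = 1/CV² = 4.86.
Then β = k/mean = 4.86/16.1 = 0.302.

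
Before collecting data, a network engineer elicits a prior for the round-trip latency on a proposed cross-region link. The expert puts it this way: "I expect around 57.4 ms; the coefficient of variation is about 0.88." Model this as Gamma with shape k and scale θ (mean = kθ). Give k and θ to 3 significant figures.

k ≈ 1.29, θ ≈ 44.5

For Gamma(k, scale θ): mean = kθ, variance = kθ², so CV = 1/√k.
CV = 0.88, hence k = 1/CV² = 1.29.
Then θ = mean/k = 57.4/1.29 = 44.5.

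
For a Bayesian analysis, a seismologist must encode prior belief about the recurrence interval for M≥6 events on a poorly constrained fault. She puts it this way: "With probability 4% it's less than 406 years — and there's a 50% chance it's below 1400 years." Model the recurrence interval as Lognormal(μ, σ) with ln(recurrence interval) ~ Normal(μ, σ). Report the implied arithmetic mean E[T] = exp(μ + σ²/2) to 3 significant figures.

E[T] ≈ 1800 years

If T ~ Lognormal(μ,σ) then ln T ~ Normal(μ,σ), so the p-quantile of ln T is μ + z_p·σ.
ln(406) = 6.006 and ln(1400) = 7.244; z_{0.04} = -1.751, z_{0.5} = 0.
σ = (7.244 − 6.006)/(0 − (-1.751)) = 0.707.
μ = 6.006 − (-1.751)·0.707 = 7.244.
E[T] = exp(μ + σ²/2) = exp(7.244 + 0.2500) = 1800 years.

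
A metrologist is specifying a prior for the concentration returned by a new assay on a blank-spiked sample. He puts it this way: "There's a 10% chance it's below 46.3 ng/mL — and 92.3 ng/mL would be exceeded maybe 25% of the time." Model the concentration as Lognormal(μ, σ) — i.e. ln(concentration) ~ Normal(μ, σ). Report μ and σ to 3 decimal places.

μ ≈ 4.287, σ ≈ 0.353

If T ~ Lognormal(μ,σ) then ln T ~ Normal(μ,σ), so the p-quantile of ln T is μ + z_p·σ.
ln(46.3) = 3.835 and ln(92.3) = 4.525; z_{0.1} = -1.282, z_{0.75} = 0.6745.
σ = (4.525 − 3.835)/(0.6745 − (-1.282)) = 0.353.
μ = 3.835 − (-1.282)·0.353 = 4.287.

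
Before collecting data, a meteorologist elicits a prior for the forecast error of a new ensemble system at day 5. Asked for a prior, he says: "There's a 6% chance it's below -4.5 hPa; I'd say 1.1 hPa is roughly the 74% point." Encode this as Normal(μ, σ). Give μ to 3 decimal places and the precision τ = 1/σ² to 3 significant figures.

μ = -0.539, τ = 0.154

The p-quantile of Normal(μ,σ) is μ + z_p·σ, with z_{0.06} = -1.555 and z_{0.74} = 0.6433.
Eliminate σ: μ = (z₂·x₁ − z₁·x₂)/(z₂ − z₁) = (0.6433·-4.5 − (-1.555)·1.1)/2.198 = -0.539.
Then σ = (x₂ − x₁)/(z₂ − z₁) = (1.1 − -4.5)/2.198 = 2.548.
Precision τ = 1/σ² = 1/2.548² = 0.154.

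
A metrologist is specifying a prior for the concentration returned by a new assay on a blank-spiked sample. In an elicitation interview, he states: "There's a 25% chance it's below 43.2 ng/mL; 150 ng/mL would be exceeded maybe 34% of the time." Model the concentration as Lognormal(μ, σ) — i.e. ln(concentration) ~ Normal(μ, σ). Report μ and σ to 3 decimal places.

If T ~ Lognormal(μ,σ) then ln T ~ Normal(μ,σ), so the p-quantile of ln T is μ + z_p·σ.
ln(43.2) = 3.766 and ln(150) = 5.011; z_{0.25} = -0.6745, z_{0.66} = 0.4125.
σ = (5.011 − 3.766)/(0.4125 − (-0.6745)) = 1.145.
μ = 3.766 − (-0.6745)·1.145 = 4.538.

μ ≈ 4.538, σ ≈ 1.145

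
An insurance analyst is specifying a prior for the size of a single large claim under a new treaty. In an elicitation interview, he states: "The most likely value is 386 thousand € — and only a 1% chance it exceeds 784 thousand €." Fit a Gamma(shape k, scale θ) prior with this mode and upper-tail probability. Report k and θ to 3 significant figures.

k ≈ 10.8, θ ≈ 39.6

Gamma(k,θ) with k>1 has mode (k−1)θ, so θ = 386/(k−1).
Need P(X < 784) = 0.99 with θ tied to k this way. Start at k = 2, θ = 386: P(X<784) ≈ 0.602.
Too low — raise k to concentrate. Iterating converges to k ≈ 10.8.
Then θ = 386/(10.8−1) ≈ 39.6.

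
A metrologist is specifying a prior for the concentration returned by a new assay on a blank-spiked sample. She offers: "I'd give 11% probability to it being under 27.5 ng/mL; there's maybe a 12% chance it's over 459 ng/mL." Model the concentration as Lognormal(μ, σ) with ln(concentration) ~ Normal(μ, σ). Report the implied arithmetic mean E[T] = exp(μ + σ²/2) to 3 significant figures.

E[T] ≈ 230 ng/mL

If T ~ Lognormal(μ,σ) then ln T ~ Normal(μ,σ), so the p-quantile of ln T is μ + z_p·σ.
ln(27.5) = 3.314 and ln(459) = 6.129; z_{0.11} = -1.227, z_{0.88} = 1.175.
σ = (6.129 − 3.314)/(1.175 − (-1.227)) = 1.172.
μ = 3.314 − (-1.227)·1.172 = 4.752.
E[T] = exp(μ + σ²/2) = exp(4.752 + 0.6869) = 230 ng/mL.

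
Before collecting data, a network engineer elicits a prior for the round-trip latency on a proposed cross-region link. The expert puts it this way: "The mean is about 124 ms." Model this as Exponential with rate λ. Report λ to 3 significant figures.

λ ≈ 0.00806

Exponential mean = 1/λ, so λ = 1/124.0 = 0.00806.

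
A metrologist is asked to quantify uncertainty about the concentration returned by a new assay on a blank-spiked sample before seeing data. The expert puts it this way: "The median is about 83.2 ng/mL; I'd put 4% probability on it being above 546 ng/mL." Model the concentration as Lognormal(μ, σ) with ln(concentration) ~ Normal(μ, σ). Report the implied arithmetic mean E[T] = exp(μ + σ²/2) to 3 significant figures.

E[T] ≈ 148 ng/mL

If T ~ Lognormal(μ,σ) then ln T ~ Normal(μ,σ), so the p-quantile of ln T is μ + z_p·σ.
ln(83.2) = 4.421 and ln(546) = 6.303; z_{0.5} = 0, z_{0.96} = 1.751.
σ = (6.303 − 4.421)/(1.751 − (0)) = 1.075.
μ = 4.421 − (0)·1.075 = 4.421.
E[T] = exp(μ + σ²/2) = exp(4.421 + 0.5774) = 148 ng/mL.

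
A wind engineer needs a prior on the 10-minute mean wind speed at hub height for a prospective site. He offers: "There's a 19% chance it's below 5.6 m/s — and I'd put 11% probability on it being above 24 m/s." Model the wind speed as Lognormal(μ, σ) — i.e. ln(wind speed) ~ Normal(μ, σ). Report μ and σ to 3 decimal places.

μ ≈ 2.330, σ ≈ 0.692

If T ~ Lognormal(μ,σ) then ln T ~ Normal(μ,σ), so the p-quantile of ln T is μ + z_p·σ.
ln(5.6) = 1.723 and ln(24) = 3.178; z_{0.19} = -0.8779, z_{0.89} = 1.227.
σ = (3.178 − 1.723)/(1.227 − (-0.8779)) = 0.692.
μ = 1.723 − (-0.8779)·0.692 = 2.330.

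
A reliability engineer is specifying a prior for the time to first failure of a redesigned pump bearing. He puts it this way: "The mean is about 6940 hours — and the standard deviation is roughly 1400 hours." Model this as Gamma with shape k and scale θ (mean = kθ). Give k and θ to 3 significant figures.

k ≈ 24.6, θ ≈ 282

For Gamma(k, scale θ): mean = kθ, variance = kθ², so CV = 1/√k.
CV = SD/mean = 1400/6940 = 0.2017, hence k = 1/CV² = 24.6.
Then θ = mean/k = 6940/24.6 = 282.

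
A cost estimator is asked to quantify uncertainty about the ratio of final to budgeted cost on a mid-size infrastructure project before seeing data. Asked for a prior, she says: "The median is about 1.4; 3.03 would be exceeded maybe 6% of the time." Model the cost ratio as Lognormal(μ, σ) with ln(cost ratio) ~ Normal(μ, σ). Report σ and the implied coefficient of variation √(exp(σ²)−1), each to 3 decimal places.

If T ~ Lognormal(μ,σ) then ln T ~ Normal(μ,σ), so the p-quantile of ln T is μ + z_p·σ.
ln(1.4) = 0.3365 and ln(3.03) = 1.109; z_{0.5} = 0, z_{0.94} = 1.555.
σ = (1.109 − 0.3365)/(1.555 − (0)) = 0.497.
μ = 0.3365 − (0)·0.497 = 0.336.
CV = √(exp(σ²)−1) = √(exp(0.2466)−1) = 0.529.

σ ≈ 0.497, CV ≈ 0.529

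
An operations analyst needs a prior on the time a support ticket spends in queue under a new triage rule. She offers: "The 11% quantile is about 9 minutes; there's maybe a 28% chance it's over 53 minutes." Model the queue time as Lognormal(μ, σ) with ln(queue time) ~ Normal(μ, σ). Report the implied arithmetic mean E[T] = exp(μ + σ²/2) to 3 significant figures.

If T ~ Lognormal(μ,σ) then ln T ~ Normal(μ,σ), so the p-quantile of ln T is μ + z_p·σ.
ln(9) = 2.197 and ln(53) = 3.97; z_{0.11} = -1.227, z_{0.72} = 0.5828.
σ = (3.97 − 2.197)/(0.5828 − (-1.227)) = 0.980.
μ = 2.197 − (-1.227)·0.980 = 3.399.
E[T] = exp(μ + σ²/2) = exp(3.399 + 0.4801) = 48.4 minutes.

E[T] ≈ 48.4 minutes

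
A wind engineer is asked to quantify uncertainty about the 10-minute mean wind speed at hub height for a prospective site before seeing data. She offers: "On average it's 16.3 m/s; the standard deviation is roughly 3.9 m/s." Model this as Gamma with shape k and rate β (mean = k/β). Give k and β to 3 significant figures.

k ≈ 17.5, β ≈ 1.07

For Gamma(k, rate β): mean = k/β, variance = k/β², so CV = 1/√k.
CV = SD/mean = 3.9/16.3 = 0.2393, hence k = 1/CV² = 17.5.
Then β = k/mean = 17.5/16.3 = 1.07.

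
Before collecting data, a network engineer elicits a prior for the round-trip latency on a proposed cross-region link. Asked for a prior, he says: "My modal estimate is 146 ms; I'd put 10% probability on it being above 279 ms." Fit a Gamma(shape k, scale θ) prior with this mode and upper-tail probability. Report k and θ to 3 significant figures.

k ≈ 5.56, θ ≈ 32

Gamma(k,θ) with k>1 has mode (k−1)θ, so θ = 146/(k−1).
Need P(X < 279) = 0.9 with θ tied to k this way. Start at k = 2, θ = 146: P(X<279) ≈ 0.569.
Too low — raise k to concentrate. Iterating converges to k ≈ 5.56.
Then θ = 146/(5.56−1) ≈ 32.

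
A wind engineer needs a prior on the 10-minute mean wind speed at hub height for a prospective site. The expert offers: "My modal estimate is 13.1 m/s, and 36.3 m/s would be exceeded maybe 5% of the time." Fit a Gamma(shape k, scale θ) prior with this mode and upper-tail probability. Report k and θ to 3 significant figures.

k ≈ 3.58, θ ≈ 5.08

Gamma(k,θ) with k>1 has mode (k−1)θ, so θ = 13.1/(k−1).
Need P(X < 36.3) = 0.95 with θ tied to k this way. Start at k = 2, θ = 13.1: P(X<36.3) ≈ 0.764.
Too low — raise k to concentrate. Iterating converges to k ≈ 3.58.
Then θ = 13.1/(3.58−1) ≈ 5.08.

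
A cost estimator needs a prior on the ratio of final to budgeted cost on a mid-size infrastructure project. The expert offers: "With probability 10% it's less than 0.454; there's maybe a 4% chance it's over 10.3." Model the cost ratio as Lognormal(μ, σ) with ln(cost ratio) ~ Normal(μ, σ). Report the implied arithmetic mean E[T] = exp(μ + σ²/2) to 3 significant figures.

E[T] ≈ 2.89

If T ~ Lognormal(μ,σ) then ln T ~ Normal(μ,σ), so the p-quantile of ln T is μ + z_p·σ.
ln(0.454) = -0.7897 and ln(10.3) = 2.332; z_{0.1} = -1.282, z_{0.96} = 1.751.
σ = (2.332 − -0.7897)/(1.751 − (-1.282)) = 1.030.
μ = -0.7897 − (-1.282)·1.030 = 0.530.
E[T] = exp(μ + σ²/2) = exp(0.530 + 0.5300) = 2.89.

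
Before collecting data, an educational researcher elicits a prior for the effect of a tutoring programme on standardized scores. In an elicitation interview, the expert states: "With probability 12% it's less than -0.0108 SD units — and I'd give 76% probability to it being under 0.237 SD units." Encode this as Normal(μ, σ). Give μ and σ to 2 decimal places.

μ = 0.14, σ = 0.13

The p-quantile of Normal(μ,σ) is μ + z_p·σ, with z_{0.12} = -1.175 and z_{0.76} = 0.7063.
Eliminate σ: μ = (z₂·x₁ − z₁·x₂)/(z₂ − z₁) = (0.7063·-0.0108 − (-1.175)·0.237)/1.881 = 0.14.
Then σ = (x₂ − x₁)/(z₂ − z₁) = (0.237 − -0.0108)/1.881 = 0.13.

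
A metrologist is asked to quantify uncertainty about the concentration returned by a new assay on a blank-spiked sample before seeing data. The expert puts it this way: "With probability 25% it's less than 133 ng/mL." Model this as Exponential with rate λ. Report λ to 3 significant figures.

λ ≈ 0.00216

P(T < 133.0) = 1 − e^(−λ·133.0) = 0.25, so λ = −ln(1−0.25)/133.0 = −ln(0.75)/133.0 = 0.00216.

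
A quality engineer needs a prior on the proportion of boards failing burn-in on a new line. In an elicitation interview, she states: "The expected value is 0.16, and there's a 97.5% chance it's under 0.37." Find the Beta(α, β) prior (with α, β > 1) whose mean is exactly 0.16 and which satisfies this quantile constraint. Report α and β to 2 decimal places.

α ≈ 2.53, β ≈ 13.26

With mean 0.16 fixed, write α = 0.16s, β = 0.84s where s = α+β.
Need P(θ < 0.37) = 0.975 under Beta(0.16s, 0.84s). Normal approximation: (q−m)/√(m(1−m)/s) ≈ z_{0.975} = 1.96, so s ≈ 0.16·0.84·(1.96)²/(0.37−0.16)² = 11.7.
At s = 11.7: P(θ<0.37) ≈ 0.958. Adjusting to match 0.975 gives s ≈ 15.79.
So α = 0.16·15.79 ≈ 2.53, β = 0.84·15.79 ≈ 13.26.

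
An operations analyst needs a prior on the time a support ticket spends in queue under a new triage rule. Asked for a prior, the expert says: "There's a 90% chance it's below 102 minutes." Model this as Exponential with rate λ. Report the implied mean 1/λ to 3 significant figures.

mean ≈ 44.3 minutes

P(T < 102.0) = 1 − e^(−λ·102.0) = 0.9, so λ = −ln(1−0.9)/102.0 = −ln(0.1)/102.0 = 0.0226.
Mean = 1/λ = 44.3 minutes.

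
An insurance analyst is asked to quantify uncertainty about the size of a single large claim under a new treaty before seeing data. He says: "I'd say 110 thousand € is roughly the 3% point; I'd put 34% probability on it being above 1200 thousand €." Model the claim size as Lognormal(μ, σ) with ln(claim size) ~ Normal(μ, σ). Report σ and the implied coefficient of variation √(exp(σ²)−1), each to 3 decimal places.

σ ≈ 1.042, CV ≈ 1.401

If T ~ Lognormal(μ,σ) then ln T ~ Normal(μ,σ), so the p-quantile of ln T is μ + z_p·σ.
ln(110) = 4.7 and ln(1200) = 7.09; z_{0.03} = -1.881, z_{0.66} = 0.4125.
σ = (7.09 − 4.7)/(0.4125 − (-1.881)) = 1.042.
μ = 4.7 − (-1.881)·1.042 = 6.660.
CV = √(exp(σ²)−1) = √(exp(1.0858)−1) = 1.401.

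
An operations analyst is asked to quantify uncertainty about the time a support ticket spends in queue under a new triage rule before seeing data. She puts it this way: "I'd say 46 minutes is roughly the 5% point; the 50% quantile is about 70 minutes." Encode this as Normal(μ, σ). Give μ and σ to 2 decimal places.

For Normal(μ,σ), the p-quantile is μ + z_p·σ. Here z_{0.05} = -1.645, z_{0.5} = 0.
So 46 = μ − 1.645σ and 70 = μ + 0σ.
Subtracting: σ = (70 − 46)/(0 − (-1.645)) = 14.59.
Then μ = 46 − (-1.645)·14.59 = 70.00.

μ = 70.00, σ = 14.59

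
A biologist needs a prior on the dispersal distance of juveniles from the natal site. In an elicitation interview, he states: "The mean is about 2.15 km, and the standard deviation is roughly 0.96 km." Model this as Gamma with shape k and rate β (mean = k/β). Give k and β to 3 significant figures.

k ≈ 5.02, β ≈ 2.33

For Gamma(k, rate β): mean = k/β, variance = k/β², so CV = 1/√k.
CV = SD/mean = 0.96/2.15 = 0.4465, hence k = 1/CV² = 5.02.
Then β = k/mean = 5.02/2.15 = 2.33.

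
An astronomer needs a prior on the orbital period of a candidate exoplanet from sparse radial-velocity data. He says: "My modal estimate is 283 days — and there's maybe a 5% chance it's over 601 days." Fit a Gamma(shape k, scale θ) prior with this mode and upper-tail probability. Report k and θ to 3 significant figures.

k ≈ 5.86, θ ≈ 58.2

Gamma(k,θ) with k>1 has mode (k−1)θ, so θ = 283/(k−1).
Need P(X < 601) = 0.95 with θ tied to k this way. Start at k = 2, θ = 283: P(X<601) ≈ 0.626.
Too low — raise k to concentrate. Iterating converges to k ≈ 5.86.
Then θ = 283/(5.86−1) ≈ 58.2.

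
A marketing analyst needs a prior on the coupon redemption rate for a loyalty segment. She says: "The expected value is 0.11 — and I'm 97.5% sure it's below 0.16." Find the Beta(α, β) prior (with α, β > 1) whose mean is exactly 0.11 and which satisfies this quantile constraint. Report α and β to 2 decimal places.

With mean 0.11 fixed, write α = 0.11s, β = 0.89s where s = α+β.
Need P(θ < 0.16) = 0.975 under Beta(0.11s, 0.89s). Normal approximation: (q−m)/√(m(1−m)/s) ≈ z_{0.975} = 1.96, so s ≈ 0.11·0.89·(1.96)²/(0.16−0.11)² = 150.4.
At s = 150.4: P(θ<0.16) ≈ 0.965. Adjusting to match 0.975 gives s ≈ 176.57.
So α = 0.11·176.57 ≈ 19.42, β = 0.89·176.57 ≈ 157.15.

α ≈ 19.42, β ≈ 157.15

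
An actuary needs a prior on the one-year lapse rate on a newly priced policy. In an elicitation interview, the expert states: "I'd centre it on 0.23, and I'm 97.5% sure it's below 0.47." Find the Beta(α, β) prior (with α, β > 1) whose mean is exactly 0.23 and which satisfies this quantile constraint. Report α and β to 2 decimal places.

With mean 0.23 fixed, write α = 0.23s, β = 0.77s where s = α+β.
Need P(θ < 0.47) = 0.975 under Beta(0.23s, 0.77s). Normal approximation: (q−m)/√(m(1−m)/s) ≈ z_{0.975} = 1.96, so s ≈ 0.23·0.77·(1.96)²/(0.47−0.23)² = 11.8.
At s = 11.8: P(θ<0.47) ≈ 0.963. Adjusting to match 0.975 gives s ≈ 14.41.
So α = 0.23·14.41 ≈ 3.31, β = 0.77·14.41 ≈ 11.10.

α ≈ 3.31, β ≈ 11.10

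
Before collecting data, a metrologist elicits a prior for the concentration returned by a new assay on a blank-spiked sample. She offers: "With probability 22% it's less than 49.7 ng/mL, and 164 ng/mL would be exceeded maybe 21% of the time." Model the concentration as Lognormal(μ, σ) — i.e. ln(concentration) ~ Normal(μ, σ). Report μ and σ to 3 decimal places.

μ ≈ 4.490, σ ≈ 0.756

If T ~ Lognormal(μ,σ) then ln T ~ Normal(μ,σ), so the p-quantile of ln T is μ + z_p·σ.
ln(49.7) = 3.906 and ln(164) = 5.1; z_{0.22} = -0.7722, z_{0.79} = 0.8064.
σ = (5.1 − 3.906)/(0.8064 − (-0.7722)) = 0.756.
μ = 3.906 − (-0.7722)·0.756 = 4.490.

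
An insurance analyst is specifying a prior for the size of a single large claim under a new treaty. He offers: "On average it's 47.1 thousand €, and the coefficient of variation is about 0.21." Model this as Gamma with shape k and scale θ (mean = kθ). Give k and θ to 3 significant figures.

For Gamma(k, scale θ): mean = kθ, variance = kθ², so CV = 1/√k.
CV = 0.21, hence k = 1/CV² = 22.7.
Then θ = mean/k = 47.1/22.7 = 2.08.

k ≈ 22.7, θ ≈ 2.08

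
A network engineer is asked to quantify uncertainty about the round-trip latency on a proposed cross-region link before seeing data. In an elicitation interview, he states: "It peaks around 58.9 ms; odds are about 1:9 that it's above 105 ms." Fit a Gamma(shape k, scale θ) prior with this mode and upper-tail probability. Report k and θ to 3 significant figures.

Gamma(k,θ) with k>1 has mode (k−1)θ, so θ = 58.9/(k−1).
Need P(X < 105) = 0.9 with θ tied to k this way. Start at k = 2, θ = 58.9: P(X<105) ≈ 0.532.
Too low — raise k to concentrate. Iterating converges to k ≈ 6.69.
Then θ = 58.9/(6.69−1) ≈ 10.3.

k ≈ 6.69, θ ≈ 10.3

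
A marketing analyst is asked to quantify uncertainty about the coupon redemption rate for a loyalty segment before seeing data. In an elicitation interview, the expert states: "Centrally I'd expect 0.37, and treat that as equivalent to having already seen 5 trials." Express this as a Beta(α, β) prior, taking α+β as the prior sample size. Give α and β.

α = 1.85, β = 3.15

Under the effective-sample-size interpretation, Beta(α, β) has prior mean α/(α+β) and prior sample size α+β.
So α+β = 5 and α/(α+β) = 0.37, giving α = 0.37·5 = 1.85 and β = 5 − 1.85 = 3.15.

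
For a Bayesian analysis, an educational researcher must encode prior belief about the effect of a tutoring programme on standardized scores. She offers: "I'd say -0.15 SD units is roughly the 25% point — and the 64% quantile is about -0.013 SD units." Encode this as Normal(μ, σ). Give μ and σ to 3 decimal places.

For Normal(μ,σ), the p-quantile is μ + z_p·σ. Here z_{0.25} = -0.6745, z_{0.64} = 0.3585.
So -0.15 = μ − 0.6745σ and -0.013 = μ + 0.3585σ.
Subtracting: σ = (-0.013 − -0.15)/(0.3585 − (-0.6745)) = 0.133.
Then μ = -0.15 − (-0.6745)·0.133 = -0.061.

μ = -0.061, σ = 0.133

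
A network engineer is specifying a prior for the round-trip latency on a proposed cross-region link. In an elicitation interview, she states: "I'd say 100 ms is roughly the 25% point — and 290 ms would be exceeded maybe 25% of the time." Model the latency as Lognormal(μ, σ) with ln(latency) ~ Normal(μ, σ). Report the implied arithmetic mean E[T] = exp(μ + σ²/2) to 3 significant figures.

E[T] ≈ 233 ms

If T ~ Lognormal(μ,σ) then ln T ~ Normal(μ,σ), so the p-quantile of ln T is μ + z_p·σ.
ln(100) = 4.605 and ln(290) = 5.67; z_{0.25} = -0.6745, z_{0.75} = 0.6745.
σ = (5.67 − 4.605)/(0.6745 − (-0.6745)) = 0.789.
μ = 4.605 − (-0.6745)·0.789 = 5.138.
E[T] = exp(μ + σ²/2) = exp(5.138 + 0.3115) = 233 ms.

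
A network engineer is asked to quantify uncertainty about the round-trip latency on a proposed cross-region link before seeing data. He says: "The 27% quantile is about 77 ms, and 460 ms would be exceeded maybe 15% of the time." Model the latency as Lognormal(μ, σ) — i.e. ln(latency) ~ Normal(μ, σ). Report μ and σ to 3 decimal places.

μ ≈ 5.008, σ ≈ 1.084

If T ~ Lognormal(μ,σ) then ln T ~ Normal(μ,σ), so the p-quantile of ln T is μ + z_p·σ.
ln(77) = 4.344 and ln(460) = 6.131; z_{0.27} = -0.6128, z_{0.85} = 1.036.
σ = (6.131 − 4.344)/(1.036 − (-0.6128)) = 1.084.
μ = 4.344 − (-0.6128)·1.084 = 5.008.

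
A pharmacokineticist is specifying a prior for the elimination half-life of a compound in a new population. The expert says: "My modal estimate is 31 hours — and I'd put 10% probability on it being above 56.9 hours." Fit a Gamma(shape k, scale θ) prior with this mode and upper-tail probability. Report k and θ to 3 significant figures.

k ≈ 6.17, θ ≈ 6

Gamma(k,θ) with k>1 has mode (k−1)θ, so θ = 31/(k−1).
Need P(X < 56.9) = 0.9 with θ tied to k this way. Start at k = 2, θ = 31: P(X<56.9) ≈ 0.548.
Too low — raise k to concentrate. Iterating converges to k ≈ 6.17.
Then θ = 31/(6.17−1) ≈ 6.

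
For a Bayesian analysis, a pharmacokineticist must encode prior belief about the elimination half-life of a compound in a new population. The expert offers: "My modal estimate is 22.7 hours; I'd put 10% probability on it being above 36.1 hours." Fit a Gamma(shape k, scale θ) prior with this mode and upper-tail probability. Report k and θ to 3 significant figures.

k ≈ 9.72, θ ≈ 2.6

Gamma(k,θ) with k>1 has mode (k−1)θ, so θ = 22.7/(k−1).
Need P(X < 36.1) = 0.9 with θ tied to k this way. Start at k = 2, θ = 22.7: P(X<36.1) ≈ 0.472.
Too low — raise k to concentrate. Iterating converges to k ≈ 9.72.
Then θ = 22.7/(9.72−1) ≈ 2.6.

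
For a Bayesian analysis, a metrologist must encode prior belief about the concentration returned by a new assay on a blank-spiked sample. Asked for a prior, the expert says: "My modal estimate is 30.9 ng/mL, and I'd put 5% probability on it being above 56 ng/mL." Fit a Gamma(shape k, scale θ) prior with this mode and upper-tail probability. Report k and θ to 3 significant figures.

Gamma(k,θ) with k>1 has mode (k−1)θ, so θ = 30.9/(k−1).
Need P(X < 56) = 0.95 with θ tied to k this way. Start at k = 2, θ = 30.9: P(X<56) ≈ 0.541.
Too low — raise k to concentrate. Iterating converges to k ≈ 8.88.
Then θ = 30.9/(8.88−1) ≈ 3.92.

k ≈ 8.88, θ ≈ 3.92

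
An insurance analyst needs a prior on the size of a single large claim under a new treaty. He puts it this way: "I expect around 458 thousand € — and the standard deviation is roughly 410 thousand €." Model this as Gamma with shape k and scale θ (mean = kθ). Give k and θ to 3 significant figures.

k ≈ 1.25, θ ≈ 367

For Gamma(k, scale θ): mean = kθ, variance = kθ², so CV = 1/√k.
CV = SD/mean = 410/458 = 0.8952, hence k = 1/CV² = 1.25.
Then θ = mean/k = 458/1.25 = 367.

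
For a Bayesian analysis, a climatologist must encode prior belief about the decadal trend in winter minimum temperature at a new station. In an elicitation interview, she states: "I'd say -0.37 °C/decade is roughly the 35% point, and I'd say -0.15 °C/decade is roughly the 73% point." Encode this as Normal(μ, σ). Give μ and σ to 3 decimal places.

For Normal(μ,σ), the p-quantile is μ + z_p·σ. Here z_{0.35} = -0.3853, z_{0.73} = 0.6128.
So -0.37 = μ − 0.3853σ and -0.15 = μ + 0.6128σ.
Subtracting: σ = (-0.15 − -0.37)/(0.6128 − (-0.3853)) = 0.220.
Then μ = -0.37 − (-0.3853)·0.220 = -0.285.

μ = -0.285, σ = 0.220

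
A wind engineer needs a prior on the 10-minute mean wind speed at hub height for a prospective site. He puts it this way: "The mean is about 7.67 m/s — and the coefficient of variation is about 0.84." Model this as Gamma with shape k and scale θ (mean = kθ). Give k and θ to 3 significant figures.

For Gamma(k, scale θ): mean = kθ, variance = kθ², so CV = 1/√k.
CV = 0.84, hence k = 1/CV² = 1.42.
Then θ = mean/k = 7.67/1.42 = 5.41.

k ≈ 1.42, θ ≈ 5.41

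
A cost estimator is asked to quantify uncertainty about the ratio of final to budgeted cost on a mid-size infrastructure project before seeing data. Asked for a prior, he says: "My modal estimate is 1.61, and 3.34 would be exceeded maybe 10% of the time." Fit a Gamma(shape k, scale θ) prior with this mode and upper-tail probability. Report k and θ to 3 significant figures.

Gamma(k,θ) with k>1 has mode (k−1)θ, so θ = 1.61/(k−1).
Need P(X < 3.34) = 0.9 with θ tied to k this way. Start at k = 2, θ = 1.61: P(X<3.34) ≈ 0.614.
Too low — raise k to concentrate. Iterating converges to k ≈ 4.61.
Then θ = 1.61/(4.61−1) ≈ 0.446.

k ≈ 4.61, θ ≈ 0.446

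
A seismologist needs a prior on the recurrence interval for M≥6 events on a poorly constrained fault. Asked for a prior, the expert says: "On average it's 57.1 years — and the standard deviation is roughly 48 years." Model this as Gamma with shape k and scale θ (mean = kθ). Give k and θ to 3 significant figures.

For Gamma(k, scale θ): mean = kθ, variance = kθ², so CV = 1/√k.
CV = SD/mean = 48/57.1 = 0.8406, hence k = 1/CV² = 1.42.
Then θ = mean/k = 57.1/1.42 = 40.4.

k ≈ 1.42, θ ≈ 40.4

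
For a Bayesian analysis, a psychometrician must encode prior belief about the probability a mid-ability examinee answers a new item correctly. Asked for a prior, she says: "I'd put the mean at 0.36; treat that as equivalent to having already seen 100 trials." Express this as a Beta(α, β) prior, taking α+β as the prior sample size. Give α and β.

α = 36, β = 64

Under the effective-sample-size interpretation, Beta(α, β) has prior mean α/(α+β) and prior sample size α+β.
So α+β = 100 and α/(α+β) = 0.36, giving α = 0.36·100 = 36 and β = 100 − 36 = 64.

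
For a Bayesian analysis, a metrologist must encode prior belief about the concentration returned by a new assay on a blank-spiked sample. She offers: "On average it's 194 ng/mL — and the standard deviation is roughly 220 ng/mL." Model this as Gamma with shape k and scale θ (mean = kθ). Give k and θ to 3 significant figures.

For Gamma(k, scale θ): mean = kθ, variance = kθ², so CV = 1/√k.
CV = SD/mean = 220/194 = 1.134, hence k = 1/CV² = 0.778.
Then θ = mean/k = 194/0.778 = 249.

k ≈ 0.778, θ ≈ 249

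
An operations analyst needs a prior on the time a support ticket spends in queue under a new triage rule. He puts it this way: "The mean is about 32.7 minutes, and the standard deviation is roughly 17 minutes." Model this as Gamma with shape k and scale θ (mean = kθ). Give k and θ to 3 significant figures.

For Gamma(k, scale θ): mean = kθ, variance = kθ², so CV = 1/√k.
CV = SD/mean = 17/32.7 = 0.5199, hence k = 1/CV² = 3.7.
Then θ = mean/k = 32.7/3.7 = 8.84.

k ≈ 3.7, θ ≈ 8.84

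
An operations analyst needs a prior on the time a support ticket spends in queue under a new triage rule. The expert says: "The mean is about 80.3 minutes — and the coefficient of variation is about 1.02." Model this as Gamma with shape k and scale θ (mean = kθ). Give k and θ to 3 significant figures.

k ≈ 0.961, θ ≈ 83.5

For Gamma(k, scale θ): mean = kθ, variance = kθ², so CV = 1/√k.
CV = 1.02, hence k = 1/CV² = 0.961.
Then θ = mean/k = 80.3/0.961 = 83.5.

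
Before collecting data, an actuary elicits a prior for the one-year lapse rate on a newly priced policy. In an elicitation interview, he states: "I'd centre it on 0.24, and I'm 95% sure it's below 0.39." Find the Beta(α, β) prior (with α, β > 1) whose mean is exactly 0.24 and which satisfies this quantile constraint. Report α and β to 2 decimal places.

α ≈ 5.93, β ≈ 18.79

With mean 0.24 fixed, write α = 0.24s, β = 0.76s where s = α+β.
Need P(θ < 0.39) = 0.95 under Beta(0.24s, 0.76s). Normal approximation: (q−m)/√(m(1−m)/s) ≈ z_{0.95} = 1.64, so s ≈ 0.24·0.76·(1.64)²/(0.39−0.24)² = 21.9.
At s = 21.9: P(θ<0.39) ≈ 0.940. Adjusting to match 0.95 gives s ≈ 24.72.
So α = 0.24·24.72 ≈ 5.93, β = 0.76·24.72 ≈ 18.79.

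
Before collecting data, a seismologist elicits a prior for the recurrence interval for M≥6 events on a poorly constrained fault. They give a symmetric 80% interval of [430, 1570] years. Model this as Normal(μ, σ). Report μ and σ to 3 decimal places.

μ = 1000.000, σ = 444.773

A symmetric 80% interval runs μ ± z·σ with z = 1.282.
Half-width = 570, so σ = 570/1.282 = 444.773.
μ is the interval midpoint, 1000.000.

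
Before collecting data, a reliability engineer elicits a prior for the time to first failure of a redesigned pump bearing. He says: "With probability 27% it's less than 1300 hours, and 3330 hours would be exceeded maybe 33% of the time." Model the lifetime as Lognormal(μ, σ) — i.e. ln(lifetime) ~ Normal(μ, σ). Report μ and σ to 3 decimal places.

μ ≈ 7.718, σ ≈ 0.893

If T ~ Lognormal(μ,σ) then ln T ~ Normal(μ,σ), so the p-quantile of ln T is μ + z_p·σ.
ln(1300) = 7.17 and ln(3330) = 8.111; z_{0.27} = -0.6128, z_{0.67} = 0.4399.
σ = (8.111 − 7.17)/(0.4399 − (-0.6128)) = 0.893.
μ = 7.17 − (-0.6128)·0.893 = 7.718.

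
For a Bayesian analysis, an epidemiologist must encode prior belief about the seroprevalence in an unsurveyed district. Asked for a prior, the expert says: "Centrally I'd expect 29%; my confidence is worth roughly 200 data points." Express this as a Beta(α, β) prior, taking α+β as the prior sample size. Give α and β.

α = 58, β = 142

Under the effective-sample-size interpretation, Beta(α, β) has prior mean α/(α+β) and prior sample size α+β.
So α+β = 200 and α/(α+β) = 0.29, giving α = 0.29·200 = 58 and β = 200 − 58 = 142.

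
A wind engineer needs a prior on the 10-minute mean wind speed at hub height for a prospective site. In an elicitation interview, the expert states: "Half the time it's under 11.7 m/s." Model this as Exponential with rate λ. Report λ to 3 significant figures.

Exponential median = ln 2 / λ, so λ = ln 2 / 11.7 = 0.0592.

λ ≈ 0.0592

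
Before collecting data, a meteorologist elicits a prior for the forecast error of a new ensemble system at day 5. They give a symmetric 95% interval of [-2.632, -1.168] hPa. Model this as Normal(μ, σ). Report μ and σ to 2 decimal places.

A symmetric 95% interval runs μ ± z·σ with z = 1.96.
Half-width = 0.732, so σ = 0.732/1.96 = 0.37.
μ is the interval midpoint, -1.90.

μ = -1.90, σ = 0.37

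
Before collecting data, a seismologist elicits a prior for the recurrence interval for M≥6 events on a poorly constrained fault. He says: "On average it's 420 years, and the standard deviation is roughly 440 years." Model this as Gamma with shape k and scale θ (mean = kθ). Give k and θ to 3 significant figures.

For Gamma(k, scale θ): mean = kθ, variance = kθ², so CV = 1/√k.
CV = SD/mean = 440/420 = 1.048, hence k = 1/CV² = 0.911.
Then θ = mean/k = 420/0.911 = 461.

k ≈ 0.911, θ ≈ 461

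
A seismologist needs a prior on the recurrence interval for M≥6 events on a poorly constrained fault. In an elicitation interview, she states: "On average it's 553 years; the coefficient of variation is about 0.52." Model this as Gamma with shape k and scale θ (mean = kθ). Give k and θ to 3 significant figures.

k ≈ 3.7, θ ≈ 150

For Gamma(k, scale θ): mean = kθ, variance = kθ², so CV = 1/√k.
CV = 0.52, hence k = 1/CV² = 3.7.
Then θ = mean/k = 553/3.7 = 150.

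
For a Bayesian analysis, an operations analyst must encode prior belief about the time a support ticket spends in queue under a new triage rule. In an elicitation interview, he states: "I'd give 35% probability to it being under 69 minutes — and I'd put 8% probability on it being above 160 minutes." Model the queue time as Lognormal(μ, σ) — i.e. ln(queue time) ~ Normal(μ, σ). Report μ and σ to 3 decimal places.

μ ≈ 4.415, σ ≈ 0.470

If T ~ Lognormal(μ,σ) then ln T ~ Normal(μ,σ), so the p-quantile of ln T is μ + z_p·σ.
ln(69) = 4.234 and ln(160) = 5.075; z_{0.35} = -0.3853, z_{0.92} = 1.405.
σ = (5.075 − 4.234)/(1.405 − (-0.3853)) = 0.470.
μ = 4.234 − (-0.3853)·0.470 = 4.415.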